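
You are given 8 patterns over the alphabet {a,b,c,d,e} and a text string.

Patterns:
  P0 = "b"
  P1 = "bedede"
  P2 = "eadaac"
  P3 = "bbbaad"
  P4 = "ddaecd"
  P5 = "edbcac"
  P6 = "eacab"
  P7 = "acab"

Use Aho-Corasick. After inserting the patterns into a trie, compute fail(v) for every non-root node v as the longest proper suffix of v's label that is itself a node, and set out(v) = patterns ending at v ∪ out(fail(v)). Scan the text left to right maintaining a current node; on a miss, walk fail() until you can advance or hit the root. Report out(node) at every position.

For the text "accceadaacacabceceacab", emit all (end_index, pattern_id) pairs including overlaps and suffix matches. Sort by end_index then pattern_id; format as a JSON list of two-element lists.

Build automaton:
Trie (insert patterns):
  0='ε' goto a→32 b→1 d→18 e→7
  1='b' goto b→13 e→2  ←P0
  2='be' goto d→3
  3='bed' goto e→4
  4='bede' goto d→5
  5='beded' goto e→6
  6='bedede' goto ·  ←P1
  7='e' goto a→8 d→24
  8='ea' goto c→29 d→9
  9='ead' goto a→10
  10='eada' goto a→11
  11='eadaa' goto c→12
  12='eadaac' goto ·  ←P2
  13='bb' goto b→14
  14='bbb' goto a→15
  15='bbba' goto a→16
  16='bbbaa' goto d→17
  17='bbbaad' goto ·  ←P3
  18='d' goto d→19
  19='dd' goto a→20
  20='dda' goto e→21
  21='ddae' goto c→22
  22='ddaec' goto d→23
  23='ddaecd' goto ·  ←P4
  24='ed' goto b→25
  25='edb' goto c→26
  26='edbc' goto a→27
  27='edbca' goto c→28
  28='edbcac' goto ·  ←P5
  29='eac' goto a→30
  30='eaca' goto b→31
  31='eacab' goto ·  ←P6
  32='a' goto c→33
  33='ac' goto a→34
  34='aca' goto b→35
  35='acab' goto ·  ←P7

Failure links (BFS by depth):
  fail(1) 'b': from fail(0)=0 chase 'b': 0 ⇒ 0;  out={0}∪out(0)={0}
  fail(7) 'e': from fail(0)=0 chase 'e': 0 ⇒ 0;  out=∅∪out(0)=∅
  fail(18) 'd': from fail(0)=0 chase 'd': 0 ⇒ 0;  out=∅∪out(0)=∅
  fail(32) 'a': from fail(0)=0 chase 'a': 0 ⇒ 0;  out=∅∪out(0)=∅
  fail(2) 'be': from fail(1)=0 chase 'e': 0 ⇒ 7;  out=∅∪out(7)=∅
  fail(8) 'ea': from fail(7)=0 chase 'a': 0 ⇒ 32;  out=∅∪out(32)=∅
  fail(13) 'bb': from fail(1)=0 chase 'b': 0 ⇒ 1;  out=∅∪out(1)={0}
  fail(19) 'dd': from fail(18)=0 chase 'd': 0 ⇒ 18;  out=∅∪out(18)=∅
  fail(24) 'ed': from fail(7)=0 chase 'd': 0 ⇒ 18;  out=∅∪out(18)=∅
  fail(33) 'ac': from fail(32)=0 chase 'c': 0 ⇒ 0;  out=∅∪out(0)=∅
  fail(3) 'bed': from fail(2)=7 chase 'd': 7 ⇒ 24;  out=∅∪out(24)=∅
  fail(9) 'ead': from fail(8)=32 chase 'd': 32→0 ⇒ 18;  out=∅∪out(18)=∅
  fail(14) 'bbb': from fail(13)=1 chase 'b': 1 ⇒ 13;  out=∅∪out(13)={0}
  fail(20) 'dda': from fail(19)=18 chase 'a': 18→0 ⇒ 32;  out=∅∪out(32)=∅
  fail(25) 'edb': from fail(24)=18 chase 'b': 18→0 ⇒ 1;  out=∅∪out(1)={0}
  fail(29) 'eac': from fail(8)=32 chase 'c': 32 ⇒ 33;  out=∅∪out(33)=∅
  fail(34) 'aca': from fail(33)=0 chase 'a': 0 ⇒ 32;  out=∅∪out(32)=∅
  fail(4) 'bede': from fail(3)=24 chase 'e': 24→18→0 ⇒ 7;  out=∅∪out(7)=∅
  fail(10) 'eada': from fail(9)=18 chase 'a': 18→0 ⇒ 32;  out=∅∪out(32)=∅
  fail(15) 'bbba': from fail(14)=13 chase 'a': 13→1→0 ⇒ 32;  out=∅∪out(32)=∅
  fail(21) 'ddae': from fail(20)=32 chase 'e': 32→0 ⇒ 7;  out=∅∪out(7)=∅
  fail(26) 'edbc': from fail(25)=1 chase 'c': 1→0 ⇒ 0;  out=∅∪out(0)=∅
  fail(30) 'eaca': from fail(29)=33 chase 'a': 33 ⇒ 34;  out=∅∪out(34)=∅
  fail(35) 'acab': from fail(34)=32 chase 'b': 32→0 ⇒ 1;  out={7}∪out(1)={0,7}
  fail(5) 'beded': from fail(4)=7 chase 'd': 7 ⇒ 24;  out=∅∪out(24)=∅
  fail(11) 'eadaa': from fail(10)=32 chase 'a': 32→0 ⇒ 32;  out=∅∪out(32)=∅
  fail(16) 'bbbaa': from fail(15)=32 chase 'a': 32→0 ⇒ 32;  out=∅∪out(32)=∅
  fail(22) 'ddaec': from fail(21)=7 chase 'c': 7→0 ⇒ 0;  out=∅∪out(0)=∅
  fail(27) 'edbca': from fail(26)=0 chase 'a': 0 ⇒ 32;  out=∅∪out(32)=∅
  fail(31) 'eacab': from fail(30)=34 chase 'b': 34 ⇒ 35;  out={6}∪out(35)={0,6,7}
  fail(6) 'bedede': from fail(5)=24 chase 'e': 24→18→0 ⇒ 7;  out={1}∪out(7)={1}
  fail(12) 'eadaac': from fail(11)=32 chase 'c': 32 ⇒ 33;  out={2}∪out(33)={2}
  fail(17) 'bbbaad': from fail(16)=32 chase 'd': 32→0 ⇒ 18;  out={3}∪out(18)={3}
  fail(23) 'ddaecd': from fail(22)=0 chase 'd': 0 ⇒ 18;  out={4}∪out(18)={4}
  fail(28) 'edbcac': from fail(27)=32 chase 'c': 32 ⇒ 33;  out={5}∪out(33)={5}

Run:
i=0 'a': node 0→32
i=1 'c': node 32→33
i=2 'c': node 33→0 ·f
i=3 'c': node 0→0
i=4 'e': node 0→7
i=5 'a': node 7→8
i=6 'd': node 8→9
i=7 'a': node 9→10
i=8 'a': node 10→11
i=9 'c': node 11→12  → match P2@[4:9]
i=10 'a': node 12→34 ·f
i=11 'c': node 34→33 ·f
i=12 'a': node 33→34
i=13 'b': node 34→35  → match P0@[13:13],P7@[10:13]
i=14 'c': node 35→0 ·f
i=15 'e': node 0→7
i=16 'c': node 7→0 ·f
i=17 'e': node 0→7
i=18 'a': node 7→8
i=19 'c': node 8→29
i=20 'a': node 29→30
i=21 'b': node 30→31  → match P0@[21:21],P6@[17:21],P7@[18:21]

Result: [[9,2],[13,0],[13,7],[21,0],[21,6],[21,7]]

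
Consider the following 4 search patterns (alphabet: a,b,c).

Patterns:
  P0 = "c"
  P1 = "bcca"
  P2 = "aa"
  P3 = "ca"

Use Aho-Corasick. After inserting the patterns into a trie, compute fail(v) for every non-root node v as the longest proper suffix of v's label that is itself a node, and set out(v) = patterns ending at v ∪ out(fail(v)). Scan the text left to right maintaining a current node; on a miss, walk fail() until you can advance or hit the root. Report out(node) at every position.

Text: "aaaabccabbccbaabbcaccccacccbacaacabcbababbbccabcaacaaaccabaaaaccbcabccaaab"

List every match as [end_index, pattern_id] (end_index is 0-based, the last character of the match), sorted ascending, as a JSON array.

Build:
Trie nodes:
  n0 'ε': a→6 b→2 c→1
  n1 'c': a→8  [P0 ends]
  n2 'b': c→3
  n3 'bc': c→4
  n4 'bcc': a→5
  n5 'bcca': ·  [P1 ends]
  n6 'a': a→7
  n7 'aa': ·  [P2 ends]
  n8 'ca': ·  [P3 ends]

Failure links (BFS by depth):
  n1('c'): parent n0 fail=0; on 'c' 0 → fail=0;  out {0}∪∅={0}
  n2('b'): parent n0 fail=0; on 'b' 0 → fail=0;  out ∅∪∅=∅
  n6('a'): parent n0 fail=0; on 'a' 0 → fail=0;  out ∅∪∅=∅
  n3('bc'): parent n2 fail=0; on 'c' 0 → fail=1;  out ∅∪{0}={0}
  n7('aa'): parent n6 fail=0; on 'a' 0 → fail=6;  out {2}∪∅={2}
  n8('ca'): parent n1 fail=0; on 'a' 0 → fail=6;  out {3}∪∅={3}
  n4('bcc'): parent n3 fail=1; on 'c' 1→0 → fail=1;  out ∅∪{0}={0}
  n5('bcca'): parent n4 fail=1; on 'a' 1 → fail=8;  out {1}∪{3}={1,3}

Run:
[0] read 'a'  n0⇒n6
[1] read 'a'  n6⇒n7  → match P2@[0:1]
[2] read 'a'  n7⇒n7 (via fail)  → match P2@[1:2]
[3] read 'a'  n7⇒n7 (via fail)  → match P2@[2:3]
[4] read 'b'  n7⇒n2 (via fail)
[5] read 'c'  n2⇒n3  → match P0@[5:5]
[6] read 'c'  n3⇒n4  → match P0@[6:6]
[7] read 'a'  n4⇒n5  → match P1@[4:7],P3@[6:7]
[8] read 'b'  n5⇒n2 (via fail)
[9] read 'b'  n2⇒n2 (via fail)
[10] read 'c'  n2⇒n3  → match P0@[10:10]
[11] read 'c'  n3⇒n4  → match P0@[11:11]
[12] read 'b'  n4⇒n2 (via fail)
[13] read 'a'  n2⇒n6 (via fail)
[14] read 'a'  n6⇒n7  → match P2@[13:14]
[15] read 'b'  n7⇒n2 (via fail)
[16] read 'b'  n2⇒n2 (via fail)
[17] read 'c'  n2⇒n3  → match P0@[17:17]
[18] read 'a'  n3⇒n8 (via fail)  → match P3@[17:18]
[19] read 'c'  n8⇒n1 (via fail)  → match P0@[19:19]
[20] read 'c'  n1⇒n1 (via fail)  → match P0@[20:20]
[21] read 'c'  n1⇒n1 (via fail)  → match P0@[21:21]
[22] read 'c'  n1⇒n1 (via fail)  → match P0@[22:22]
[23] read 'a'  n1⇒n8  → match P3@[22:23]
[24] read 'c'  n8⇒n1 (via fail)  → match P0@[24:24]
[25] read 'c'  n1⇒n1 (via fail)  → match P0@[25:25]
[26] read 'c'  n1⇒n1 (via fail)  → match P0@[26:26]
[27] read 'b'  n1⇒n2 (via fail)
[28] read 'a'  n2⇒n6 (via fail)
[29] read 'c'  n6⇒n1 (via fail)  → match P0@[29:29]
[30] read 'a'  n1⇒n8  → match P3@[29:30]
[31] read 'a'  n8⇒n7 (via fail)  → match P2@[30:31]
[32] read 'c'  n7⇒n1 (via fail)  → match P0@[32:32]
[33] read 'a'  n1⇒n8  → match P3@[32:33]
[34] read 'b'  n8⇒n2 (via fail)
[35] read 'c'  n2⇒n3  → match P0@[35:35]
[36] read 'b'  n3⇒n2 (via fail)
[37] read 'a'  n2⇒n6 (via fail)
[38] read 'b'  n6⇒n2 (via fail)
[39] read 'a'  n2⇒n6 (via fail)
[40] read 'b'  n6⇒n2 (via fail)
[41] read 'b'  n2⇒n2 (via fail)
[42] read 'b'  n2⇒n2 (via fail)
[43] read 'c'  n2⇒n3  → match P0@[43:43]
[44] read 'c'  n3⇒n4  → match P0@[44:44]
[45] read 'a'  n4⇒n5  → match P1@[42:45],P3@[44:45]
[46] read 'b'  n5⇒n2 (via fail)
[47] read 'c'  n2⇒n3  → match P0@[47:47]
[48] read 'a'  n3⇒n8 (via fail)  → match P3@[47:48]
[49] read 'a'  n8⇒n7 (via fail)  → match P2@[48:49]
[50] read 'c'  n7⇒n1 (via fail)  → match P0@[50:50]
[51] read 'a'  n1⇒n8  → match P3@[50:51]
[52] read 'a'  n8⇒n7 (via fail)  → match P2@[51:52]
[53] read 'a'  n7⇒n7 (via fail)  → match P2@[52:53]
[54] read 'c'  n7⇒n1 (via fail)  → match P0@[54:54]
[55] read 'c'  n1⇒n1 (via fail)  → match P0@[55:55]
[56] read 'a'  n1⇒n8  → match P3@[55:56]
[57] read 'b'  n8⇒n2 (via fail)
[58] read 'a'  n2⇒n6 (via fail)
[59] read 'a'  n6⇒n7  → match P2@[58:59]
[60] read 'a'  n7⇒n7 (via fail)  → match P2@[59:60]
[61] read 'a'  n7⇒n7 (via fail)  → match P2@[60:61]
[62] read 'c'  n7⇒n1 (via fail)  → match P0@[62:62]
[63] read 'c'  n1⇒n1 (via fail)  → match P0@[63:63]
[64] read 'b'  n1⇒n2 (via fail)
[65] read 'c'  n2⇒n3  → match P0@[65:65]
[66] read 'a'  n3⇒n8 (via fail)  → match P3@[65:66]
[67] read 'b'  n8⇒n2 (via fail)
[68] read 'c'  n2⇒n3  → match P0@[68:68]
[69] read 'c'  n3⇒n4  → match P0@[69:69]
[70] read 'a'  n4⇒n5  → match P1@[67:70],P3@[69:70]
[71] read 'a'  n5⇒n7 (via fail)  → match P2@[70:71]
[72] read 'a'  n7⇒n7 (via fail)  → match P2@[71:72]
[73] read 'b'  n7⇒n2 (via fail)

Result: [[1,2],[2,2],[3,2],[5,0],[6,0],[7,1],[7,3],[10,0],[11,0],[14,2],[17,0],[18,3],[19,0],[20,0],[21,0],[22,0],[23,3],[24,0],[25,0],[26,0],[29,0],[30,3],[31,2],[32,0],[33,3],[35,0],[43,0],[44,0],[45,1],[45,3],[47,0],[48,3],[49,2],[50,0],[51,3],[52,2],[53,2],[54,0],[55,0],[56,3],[59,2],[60,2],[61,2],[62,0],[63,0],[65,0],[66,3],[68,0],[69,0],[70,1],[70,3],[71,2],[72,2]]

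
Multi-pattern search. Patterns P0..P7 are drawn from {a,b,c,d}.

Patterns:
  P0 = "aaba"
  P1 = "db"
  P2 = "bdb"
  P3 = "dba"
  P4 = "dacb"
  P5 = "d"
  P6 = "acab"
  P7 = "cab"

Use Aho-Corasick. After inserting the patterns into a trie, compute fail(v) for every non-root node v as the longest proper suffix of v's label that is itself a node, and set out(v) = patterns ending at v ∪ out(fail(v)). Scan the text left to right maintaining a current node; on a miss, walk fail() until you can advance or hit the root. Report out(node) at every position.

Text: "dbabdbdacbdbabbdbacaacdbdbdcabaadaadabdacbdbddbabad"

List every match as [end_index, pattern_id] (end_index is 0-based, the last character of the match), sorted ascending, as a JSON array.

Construct AC machine:
Trie nodes:
  n0 'ε': a→1 b→7 c→17 d→5
  n1 'a': a→2 c→14
  n2 'aa': b→3
  n3 'aab': a→4
  n4 'aaba': ·  [P0 ends]
  n5 'd': a→11 b→6  [P5 ends]
  n6 'db': a→10  [P1 ends]
  n7 'b': d→8
  n8 'bd': b→9
  n9 'bdb': ·  [P2 ends]
  n10 'dba': ·  [P3 ends]
  n11 'da': c→12
  n12 'dac': b→13
  n13 'dacb': ·  [P4 ends]
  n14 'ac': a→15
  n15 'aca': b→16
  n16 'acab': ·  [P6 ends]
  n17 'c': a→18
  n18 'ca': b→19
  n19 'cab': ·  [P7 ends]

BFS fail/out derivation:
  fail(1) 'a': from fail(0)=0 chase 'a': 0 ⇒ 0;  out=∅∪out(0)=∅
  fail(5) 'd': from fail(0)=0 chase 'd': 0 ⇒ 0;  out={5}∪out(0)={5}
  fail(7) 'b': from fail(0)=0 chase 'b': 0 ⇒ 0;  out=∅∪out(0)=∅
  fail(17) 'c': from fail(0)=0 chase 'c': 0 ⇒ 0;  out=∅∪out(0)=∅
  fail(2) 'aa': from fail(1)=0 chase 'a': 0 ⇒ 1;  out=∅∪out(1)=∅
  fail(6) 'db': from fail(5)=0 chase 'b': 0 ⇒ 7;  out={1}∪out(7)={1}
  fail(8) 'bd': from fail(7)=0 chase 'd': 0 ⇒ 5;  out=∅∪out(5)={5}
  fail(11) 'da': from fail(5)=0 chase 'a': 0 ⇒ 1;  out=∅∪out(1)=∅
  fail(14) 'ac': from fail(1)=0 chase 'c': 0 ⇒ 17;  out=∅∪out(17)=∅
  fail(18) 'ca': from fail(17)=0 chase 'a': 0 ⇒ 1;  out=∅∪out(1)=∅
  fail(3) 'aab': from fail(2)=1 chase 'b': 1→0 ⇒ 7;  out=∅∪out(7)=∅
  fail(9) 'bdb': from fail(8)=5 chase 'b': 5 ⇒ 6;  out={2}∪out(6)={1,2}
  fail(10) 'dba': from fail(6)=7 chase 'a': 7→0 ⇒ 1;  out={3}∪out(1)={3}
  fail(12) 'dac': from fail(11)=1 chase 'c': 1 ⇒ 14;  out=∅∪out(14)=∅
  fail(15) 'aca': from fail(14)=17 chase 'a': 17 ⇒ 18;  out=∅∪out(18)=∅
  fail(19) 'cab': from fail(18)=1 chase 'b': 1→0 ⇒ 7;  out={7}∪out(7)={7}
  fail(4) 'aaba': from fail(3)=7 chase 'a': 7→0 ⇒ 1;  out={0}∪out(1)={0}
  fail(13) 'dacb': from fail(12)=14 chase 'b': 14→17→0 ⇒ 7;  out={4}∪out(7)={4}
  fail(16) 'acab': from fail(15)=18 chase 'b': 18 ⇒ 19;  out={6}∪out(19)={6,7}

Scan:
pos 0 'd': at 5  emit P5@[0:0]
pos 1 'b': at 6  emit P1@[0:1]
pos 2 'a': at 10  emit P3@[0:2]
pos 3 'b': at 7 ·f
pos 4 'd': at 8  emit P5@[4:4]
pos 5 'b': at 9  emit P1@[4:5],P2@[3:5]
pos 6 'd': at 8 ·f  emit P5@[6:6]
pos 7 'a': at 11 ·f
pos 8 'c': at 12
pos 9 'b': at 13  emit P4@[6:9]
pos 10 'd': at 8 ·f  emit P5@[10:10]
pos 11 'b': at 9  emit P1@[10:11],P2@[9:11]
pos 12 'a': at 10 ·f  emit P3@[10:12]
pos 13 'b': at 7 ·f
pos 14 'b': at 7 ·f
pos 15 'd': at 8  emit P5@[15:15]
pos 16 'b': at 9  emit P1@[15:16],P2@[14:16]
pos 17 'a': at 10 ·f  emit P3@[15:17]
pos 18 'c': at 14 ·f
pos 19 'a': at 15
pos 20 'a': at 2 ·f
pos 21 'c': at 14 ·f
pos 22 'd': at 5 ·f  emit P5@[22:22]
pos 23 'b': at 6  emit P1@[22:23]
pos 24 'd': at 8 ·f  emit P5@[24:24]
pos 25 'b': at 9  emit P1@[24:25],P2@[23:25]
pos 26 'd': at 8 ·f  emit P5@[26:26]
pos 27 'c': at 17 ·f
pos 28 'a': at 18
pos 29 'b': at 19  emit P7@[27:29]
pos 30 'a': at 1 ·f
pos 31 'a': at 2
pos 32 'd': at 5 ·f  emit P5@[32:32]
pos 33 'a': at 11
pos 34 'a': at 2 ·f
pos 35 'd': at 5 ·f  emit P5@[35:35]
pos 36 'a': at 11
pos 37 'b': at 7 ·f
pos 38 'd': at 8  emit P5@[38:38]
pos 39 'a': at 11 ·f
pos 40 'c': at 12
pos 41 'b': at 13  emit P4@[38:41]
pos 42 'd': at 8 ·f  emit P5@[42:42]
pos 43 'b': at 9  emit P1@[42:43],P2@[41:43]
pos 44 'd': at 8 ·f  emit P5@[44:44]
pos 45 'd': at 5 ·f  emit P5@[45:45]
pos 46 'b': at 6  emit P1@[45:46]
pos 47 'a': at 10  emit P3@[45:47]
pos 48 'b': at 7 ·f
pos 49 'a': at 1 ·f
pos 50 'd': at 5 ·f  emit P5@[50:50]

All matches (sorted): [[0,5],[1,1],[2,3],[4,5],[5,1],[5,2],[6,5],[9,4],[10,5],[11,1],[11,2],[12,3],[15,5],[16,1],[16,2],[17,3],[22,5],[23,1],[24,5],[25,1],[25,2],[26,5],[29,7],[32,5],[35,5],[38,5],[41,4],[42,5],[43,1],[43,2],[44,5],[45,5],[46,1],[47,3],[50,5]]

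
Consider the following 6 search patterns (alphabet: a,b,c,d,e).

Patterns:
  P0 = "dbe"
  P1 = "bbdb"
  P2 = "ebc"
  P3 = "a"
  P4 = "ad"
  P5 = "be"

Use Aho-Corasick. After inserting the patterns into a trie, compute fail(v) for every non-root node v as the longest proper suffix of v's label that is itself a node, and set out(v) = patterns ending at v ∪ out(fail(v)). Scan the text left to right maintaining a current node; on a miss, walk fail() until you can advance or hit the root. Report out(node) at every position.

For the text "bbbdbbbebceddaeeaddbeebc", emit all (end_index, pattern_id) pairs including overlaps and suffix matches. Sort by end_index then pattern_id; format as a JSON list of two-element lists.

Build:
Trie nodes:
  n0 'ε': a→11 b→4 d→1 e→8
  n1 'd': b→2
  n2 'db': e→3
  n3 'dbe': ·  ←P0
  n4 'b': b→5 e→13
  n5 'bb': d→6
  n6 'bbd': b→7
  n7 'bbdb': ·  ←P1
  n8 'e': b→9
  n9 'eb': c→10
  n10 'ebc': ·  ←P2
  n11 'a': d→12  ←P3
  n12 'ad': ·  ←P4
  n13 'be': ·  ←P5

BFS fail/out derivation:
  n1('d'): parent n0 fail=0; on 'd' 0 → fail=0;  out ∅∪∅=∅
  n4('b'): parent n0 fail=0; on 'b' 0 → fail=0;  out ∅∪∅=∅
  n8('e'): parent n0 fail=0; on 'e' 0 → fail=0;  out ∅∪∅=∅
  n11('a'): parent n0 fail=0; on 'a' 0 → fail=0;  out {3}∪∅={3}
  n2('db'): parent n1 fail=0; on 'b' 0 → fail=4;  out ∅∪∅=∅
  n5('bb'): parent n4 fail=0; on 'b' 0 → fail=4;  out ∅∪∅=∅
  n9('eb'): parent n8 fail=0; on 'b' 0 → fail=4;  out ∅∪∅=∅
  n12('ad'): parent n11 fail=0; on 'd' 0 → fail=1;  out {4}∪∅={4}
  n13('be'): parent n4 fail=0; on 'e' 0 → fail=8;  out {5}∪∅={5}
  n3('dbe'): parent n2 fail=4; on 'e' 4 → fail=13;  out {0}∪{5}={0,5}
  n6('bbd'): parent n5 fail=4; on 'd' 4→0 → fail=1;  out ∅∪∅=∅
  n10('ebc'): parent n9 fail=4; on 'c' 4→0 → fail=0;  out {2}∪∅={2}
  n7('bbdb'): parent n6 fail=1; on 'b' 1 → fail=2;  out {1}∪∅={1}

Run:
[0] read 'b'  n0⇒n4
[1] read 'b'  n4⇒n5
[2] read 'b'  n5⇒n5 (fail-walked)
[3] read 'd'  n5⇒n6
[4] read 'b'  n6⇒n7  ** P1@[1:4]
[5] read 'b'  n7⇒n5 (fail-walked)
[6] read 'b'  n5⇒n5 (fail-walked)
[7] read 'e'  n5⇒n13 (fail-walked)  ** P5@[6:7]
[8] read 'b'  n13⇒n9 (fail-walked)
[9] read 'c'  n9⇒n10  ** P2@[7:9]
[10] read 'e'  n10⇒n8 (fail-walked)
[11] read 'd'  n8⇒n1 (fail-walked)
[12] read 'd'  n1⇒n1 (fail-walked)
[13] read 'a'  n1⇒n11 (fail-walked)  ** P3@[13:13]
[14] read 'e'  n11⇒n8 (fail-walked)
[15] read 'e'  n8⇒n8 (fail-walked)
[16] read 'a'  n8⇒n11 (fail-walked)  ** P3@[16:16]
[17] read 'd'  n11⇒n12  ** P4@[16:17]
[18] read 'd'  n12⇒n1 (fail-walked)
[19] read 'b'  n1⇒n2
[20] read 'e'  n2⇒n3  ** P0@[18:20],P5@[19:20]
[21] read 'e'  n3⇒n8 (fail-walked)
[22] read 'b'  n8⇒n9
[23] read 'c'  n9⇒n10  ** P2@[21:23]

Matches: [[4,1],[7,5],[9,2],[13,3],[16,3],[17,4],[20,0],[20,5],[23,2]]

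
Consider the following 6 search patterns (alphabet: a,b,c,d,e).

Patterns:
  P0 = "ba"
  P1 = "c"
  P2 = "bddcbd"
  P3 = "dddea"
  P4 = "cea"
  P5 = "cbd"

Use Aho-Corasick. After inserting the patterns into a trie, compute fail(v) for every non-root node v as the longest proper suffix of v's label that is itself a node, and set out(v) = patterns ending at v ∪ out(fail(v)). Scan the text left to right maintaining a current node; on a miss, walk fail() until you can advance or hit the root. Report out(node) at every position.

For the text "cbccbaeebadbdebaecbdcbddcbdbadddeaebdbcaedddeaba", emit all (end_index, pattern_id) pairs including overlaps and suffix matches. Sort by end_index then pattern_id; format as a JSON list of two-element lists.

Build:
Trie (insert patterns):
  n0 'ε': b→1 c→3 d→9
  n1 'b': a→2 d→4
  n2 'ba': ·  [P0 ends]
  n3 'c': b→16 e→14  [P1 ends]
  n4 'bd': d→5
  n5 'bdd': c→6
  n6 'bddc': b→7
  n7 'bddcb': d→8
  n8 'bddcbd': ·  [P2 ends]
  n9 'd': d→10
  n10 'dd': d→11
  n11 'ddd': e→12
  n12 'ddde': a→13
  n13 'dddea': ·  [P3 ends]
  n14 'ce': a→15
  n15 'cea': ·  [P4 ends]
  n16 'cb': d→17
  n17 'cbd': ·  [P5 ends]

BFS fail/out derivation:
  fail(1) 'b': from fail(0)=0 chase 'b': 0 ⇒ 0;  out=∅∪out(0)=∅
  fail(3) 'c': from fail(0)=0 chase 'c': 0 ⇒ 0;  out={1}∪out(0)={1}
  fail(9) 'd': from fail(0)=0 chase 'd': 0 ⇒ 0;  out=∅∪out(0)=∅
  fail(2) 'ba': from fail(1)=0 chase 'a': 0 ⇒ 0;  out={0}∪out(0)={0}
  fail(4) 'bd': from fail(1)=0 chase 'd': 0 ⇒ 9;  out=∅∪out(9)=∅
  fail(10) 'dd': from fail(9)=0 chase 'd': 0 ⇒ 9;  out=∅∪out(9)=∅
  fail(14) 'ce': from fail(3)=0 chase 'e': 0 ⇒ 0;  out=∅∪out(0)=∅
  fail(16) 'cb': from fail(3)=0 chase 'b': 0 ⇒ 1;  out=∅∪out(1)=∅
  fail(5) 'bdd': from fail(4)=9 chase 'd': 9 ⇒ 10;  out=∅∪out(10)=∅
  fail(11) 'ddd': from fail(10)=9 chase 'd': 9 ⇒ 10;  out=∅∪out(10)=∅
  fail(15) 'cea': from fail(14)=0 chase 'a': 0 ⇒ 0;  out={4}∪out(0)={4}
  fail(17) 'cbd': from fail(16)=1 chase 'd': 1 ⇒ 4;  out={5}∪out(4)={5}
  fail(6) 'bddc': from fail(5)=10 chase 'c': 10→9→0 ⇒ 3;  out=∅∪out(3)={1}
  fail(12) 'ddde': from fail(11)=10 chase 'e': 10→9→0 ⇒ 0;  out=∅∪out(0)=∅
  fail(7) 'bddcb': from fail(6)=3 chase 'b': 3 ⇒ 16;  out=∅∪out(16)=∅
  fail(13) 'dddea': from fail(12)=0 chase 'a': 0 ⇒ 0;  out={3}∪out(0)={3}
  fail(8) 'bddcbd': from fail(7)=16 chase 'd': 16 ⇒ 17;  out={2}∪out(17)={2,5}

Text stream:
[0] read 'c'  n0⇒n3  emit P1@[0:0]
[1] read 'b'  n3⇒n16
[2] read 'c'  n16⇒n3 (via fail)  emit P1@[2:2]
[3] read 'c'  n3⇒n3 (via fail)  emit P1@[3:3]
[4] read 'b'  n3⇒n16
[5] read 'a'  n16⇒n2 (via fail)  emit P0@[4:5]
[6] read 'e'  n2⇒n0 (via fail)
[7] read 'e'  n0⇒n0
[8] read 'b'  n0⇒n1
[9] read 'a'  n1⇒n2  emit P0@[8:9]
[10] read 'd'  n2⇒n9 (via fail)
[11] read 'b'  n9⇒n1 (via fail)
[12] read 'd'  n1⇒n4
[13] read 'e'  n4⇒n0 (via fail)
[14] read 'b'  n0⇒n1
[15] read 'a'  n1⇒n2  emit P0@[14:15]
[16] read 'e'  n2⇒n0 (via fail)
[17] read 'c'  n0⇒n3  emit P1@[17:17]
[18] read 'b'  n3⇒n16
[19] read 'd'  n16⇒n17  emit P5@[17:19]
[20] read 'c'  n17⇒n3 (via fail)  emit P1@[20:20]
[21] read 'b'  n3⇒n16
[22] read 'd'  n16⇒n17  emit P5@[20:22]
[23] read 'd'  n17⇒n5 (via fail)
[24] read 'c'  n5⇒n6  emit P1@[24:24]
[25] read 'b'  n6⇒n7
[26] read 'd'  n7⇒n8  emit P2@[21:26],P5@[24:26]
[27] read 'b'  n8⇒n1 (via fail)
[28] read 'a'  n1⇒n2  emit P0@[27:28]
[29] read 'd'  n2⇒n9 (via fail)
[30] read 'd'  n9⇒n10
[31] read 'd'  n10⇒n11
[32] read 'e'  n11⇒n12
[33] read 'a'  n12⇒n13  emit P3@[29:33]
[34] read 'e'  n13⇒n0 (via fail)
[35] read 'b'  n0⇒n1
[36] read 'd'  n1⇒n4
[37] read 'b'  n4⇒n1 (via fail)
[38] read 'c'  n1⇒n3 (via fail)  emit P1@[38:38]
[39] read 'a'  n3⇒n0 (via fail)
[40] read 'e'  n0⇒n0
[41] read 'd'  n0⇒n9
[42] read 'd'  n9⇒n10
[43] read 'd'  n10⇒n11
[44] read 'e'  n11⇒n12
[45] read 'a'  n12⇒n13  emit P3@[41:45]
[46] read 'b'  n13⇒n1 (via fail)
[47] read 'a'  n1⇒n2  emit P0@[46:47]

Matches: [[0,1],[2,1],[3,1],[5,0],[9,0],[15,0],[17,1],[19,5],[20,1],[22,5],[24,1],[26,2],[26,5],[28,0],[33,3],[38,1],[45,3],[47,0]]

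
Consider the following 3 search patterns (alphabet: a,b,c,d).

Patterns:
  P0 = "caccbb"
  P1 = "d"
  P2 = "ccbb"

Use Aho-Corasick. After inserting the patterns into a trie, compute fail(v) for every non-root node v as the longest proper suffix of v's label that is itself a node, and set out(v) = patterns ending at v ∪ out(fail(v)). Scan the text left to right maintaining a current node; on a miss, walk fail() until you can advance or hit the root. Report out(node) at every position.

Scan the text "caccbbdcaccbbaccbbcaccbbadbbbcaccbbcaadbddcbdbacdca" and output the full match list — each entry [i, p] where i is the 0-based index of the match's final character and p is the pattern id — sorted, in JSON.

Build automaton:
Trie nodes:
  n0 'ε': c→1 d→7
  n1 'c': a→2 c→8
  n2 'ca': c→3
  n3 'cac': c→4
  n4 'cacc': b→5
  n5 'caccb': b→6
  n6 'caccbb': ·  [P0 ends]
  n7 'd': ·  [P1 ends]
  n8 'cc': b→9
  n9 'ccb': b→10
  n10 'ccbb': ·  [P2 ends]

BFS fail/out derivation:
  fail(1) 'c': from fail(0)=0 chase 'c': 0 ⇒ 0;  out=∅∪out(0)=∅
  fail(7) 'd': from fail(0)=0 chase 'd': 0 ⇒ 0;  out={1}∪out(0)={1}
  fail(2) 'ca': from fail(1)=0 chase 'a': 0 ⇒ 0;  out=∅∪out(0)=∅
  fail(8) 'cc': from fail(1)=0 chase 'c': 0 ⇒ 1;  out=∅∪out(1)=∅
  fail(3) 'cac': from fail(2)=0 chase 'c': 0 ⇒ 1;  out=∅∪out(1)=∅
  fail(9) 'ccb': from fail(8)=1 chase 'b': 1→0 ⇒ 0;  out=∅∪out(0)=∅
  fail(4) 'cacc': from fail(3)=1 chase 'c': 1 ⇒ 8;  out=∅∪out(8)=∅
  fail(10) 'ccbb': from fail(9)=0 chase 'b': 0 ⇒ 0;  out={2}∪out(0)={2}
  fail(5) 'caccb': from fail(4)=8 chase 'b': 8 ⇒ 9;  out=∅∪out(9)=∅
  fail(6) 'caccbb': from fail(5)=9 chase 'b': 9 ⇒ 10;  out={0}∪out(10)={0,2}

Run:
pos 0 'c': at 1
pos 1 'a': at 2
pos 2 'c': at 3
pos 3 'c': at 4
pos 4 'b': at 5
pos 5 'b': at 6  ** P0@[0:5],P2@[2:5]
pos 6 'd': at 7 (via fail)  ** P1@[6:6]
pos 7 'c': at 1 (via fail)
pos 8 'a': at 2
pos 9 'c': at 3
pos 10 'c': at 4
pos 11 'b': at 5
pos 12 'b': at 6  ** P0@[7:12],P2@[9:12]
pos 13 'a': at 0 (via fail)
pos 14 'c': at 1
pos 15 'c': at 8
pos 16 'b': at 9
pos 17 'b': at 10  ** P2@[14:17]
pos 18 'c': at 1 (via fail)
pos 19 'a': at 2
pos 20 'c': at 3
pos 21 'c': at 4
pos 22 'b': at 5
pos 23 'b': at 6  ** P0@[18:23],P2@[20:23]
pos 24 'a': at 0 (via fail)
pos 25 'd': at 7  ** P1@[25:25]
pos 26 'b': at 0 (via fail)
pos 27 'b': at 0
pos 28 'b': at 0
pos 29 'c': at 1
pos 30 'a': at 2
pos 31 'c': at 3
pos 32 'c': at 4
pos 33 'b': at 5
pos 34 'b': at 6  ** P0@[29:34],P2@[31:34]
pos 35 'c': at 1 (via fail)
pos 36 'a': at 2
pos 37 'a': at 0 (via fail)
pos 38 'd': at 7  ** P1@[38:38]
pos 39 'b': at 0 (via fail)
pos 40 'd': at 7  ** P1@[40:40]
pos 41 'd': at 7 (via fail)  ** P1@[41:41]
pos 42 'c': at 1 (via fail)
pos 43 'b': at 0 (via fail)
pos 44 'd': at 7  ** P1@[44:44]
pos 45 'b': at 0 (via fail)
pos 46 'a': at 0
pos 47 'c': at 1
pos 48 'd': at 7 (via fail)  ** P1@[48:48]
pos 49 'c': at 1 (via fail)
pos 50 'a': at 2

All matches (sorted): [[5,0],[5,2],[6,1],[12,0],[12,2],[17,2],[23,0],[23,2],[25,1],[34,0],[34,2],[38,1],[40,1],[41,1],[44,1],[48,1]]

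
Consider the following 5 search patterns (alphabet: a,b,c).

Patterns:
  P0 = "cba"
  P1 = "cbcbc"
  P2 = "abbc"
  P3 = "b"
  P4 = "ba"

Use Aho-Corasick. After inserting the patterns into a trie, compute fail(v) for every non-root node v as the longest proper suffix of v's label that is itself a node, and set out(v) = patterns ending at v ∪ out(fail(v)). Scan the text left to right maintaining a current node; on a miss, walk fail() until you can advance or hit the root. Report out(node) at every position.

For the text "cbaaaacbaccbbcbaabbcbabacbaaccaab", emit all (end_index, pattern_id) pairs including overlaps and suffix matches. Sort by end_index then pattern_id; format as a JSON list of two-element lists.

Build:
Trie nodes:
  0='ε' goto a→7 b→11 c→1
  1='c' goto b→2
  2='cb' goto a→3 c→4
  3='cba' goto ·  [P0 ends]
  4='cbc' goto b→5
  5='cbcb' goto c→6
  6='cbcbc' goto ·  [P1 ends]
  7='a' goto b→8
  8='ab' goto b→9
  9='abb' goto c→10
  10='abbc' goto ·  [P2 ends]
  11='b' goto a→12  [P3 ends]
  12='ba' goto ·  [P4 ends]

Failure links (BFS by depth):
  fail(1) 'c': from fail(0)=0 chase 'c': 0 ⇒ 0;  out=∅∪out(0)=∅
  fail(7) 'a': from fail(0)=0 chase 'a': 0 ⇒ 0;  out=∅∪out(0)=∅
  fail(11) 'b': from fail(0)=0 chase 'b': 0 ⇒ 0;  out={3}∪out(0)={3}
  fail(2) 'cb': from fail(1)=0 chase 'b': 0 ⇒ 11;  out=∅∪out(11)={3}
  fail(8) 'ab': from fail(7)=0 chase 'b': 0 ⇒ 11;  out=∅∪out(11)={3}
  fail(12) 'ba': from fail(11)=0 chase 'a': 0 ⇒ 7;  out={4}∪out(7)={4}
  fail(3) 'cba': from fail(2)=11 chase 'a': 11 ⇒ 12;  out={0}∪out(12)={0,4}
  fail(4) 'cbc': from fail(2)=11 chase 'c': 11→0 ⇒ 1;  out=∅∪out(1)=∅
  fail(9) 'abb': from fail(8)=11 chase 'b': 11→0 ⇒ 11;  out=∅∪out(11)={3}
  fail(5) 'cbcb': from fail(4)=1 chase 'b': 1 ⇒ 2;  out=∅∪out(2)={3}
  fail(10) 'abbc': from fail(9)=11 chase 'c': 11→0 ⇒ 1;  out={2}∪out(1)={2}
  fail(6) 'cbcbc': from fail(5)=2 chase 'c': 2 ⇒ 4;  out={1}∪out(4)={1}

Scan:
pos 0 'c': at 1
pos 1 'b': at 2  ** P3@[1:1]
pos 2 'a': at 3  ** P0@[0:2],P4@[1:2]
pos 3 'a': at 7 (fail-walked)
pos 4 'a': at 7 (fail-walked)
pos 5 'a': at 7 (fail-walked)
pos 6 'c': at 1 (fail-walked)
pos 7 'b': at 2  ** P3@[7:7]
pos 8 'a': at 3  ** P0@[6:8],P4@[7:8]
pos 9 'c': at 1 (fail-walked)
pos 10 'c': at 1 (fail-walked)
pos 11 'b': at 2  ** P3@[11:11]
pos 12 'b': at 11 (fail-walked)  ** P3@[12:12]
pos 13 'c': at 1 (fail-walked)
pos 14 'b': at 2  ** P3@[14:14]
pos 15 'a': at 3  ** P0@[13:15],P4@[14:15]
pos 16 'a': at 7 (fail-walked)
pos 17 'b': at 8  ** P3@[17:17]
pos 18 'b': at 9  ** P3@[18:18]
pos 19 'c': at 10  ** P2@[16:19]
pos 20 'b': at 2 (fail-walked)  ** P3@[20:20]
pos 21 'a': at 3  ** P0@[19:21],P4@[20:21]
pos 22 'b': at 8 (fail-walked)  ** P3@[22:22]
pos 23 'a': at 12 (fail-walked)  ** P4@[22:23]
pos 24 'c': at 1 (fail-walked)
pos 25 'b': at 2  ** P3@[25:25]
pos 26 'a': at 3  ** P0@[24:26],P4@[25:26]
pos 27 'a': at 7 (fail-walked)
pos 28 'c': at 1 (fail-walked)
pos 29 'c': at 1 (fail-walked)
pos 30 'a': at 7 (fail-walked)
pos 31 'a': at 7 (fail-walked)
pos 32 'b': at 8  ** P3@[32:32]

Result: [[1,3],[2,0],[2,4],[7,3],[8,0],[8,4],[11,3],[12,3],[14,3],[15,0],[15,4],[17,3],[18,3],[19,2],[20,3],[21,0],[21,4],[22,3],[23,4],[25,3],[26,0],[26,4],[32,3]]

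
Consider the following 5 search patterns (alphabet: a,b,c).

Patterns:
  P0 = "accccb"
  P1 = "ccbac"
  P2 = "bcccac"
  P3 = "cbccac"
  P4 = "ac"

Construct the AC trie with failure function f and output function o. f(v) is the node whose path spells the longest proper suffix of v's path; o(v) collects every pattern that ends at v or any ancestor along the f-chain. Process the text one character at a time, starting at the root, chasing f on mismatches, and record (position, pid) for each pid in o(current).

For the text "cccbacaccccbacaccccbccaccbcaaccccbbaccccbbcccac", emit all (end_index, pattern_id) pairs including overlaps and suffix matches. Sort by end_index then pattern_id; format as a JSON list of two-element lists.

Construct AC machine:
Trie nodes:
  n0 'ε': a→1 b→12 c→7
  n1 'a': c→2
  n2 'ac': c→3  [P4 ends]
  n3 'acc': c→4
  n4 'accc': c→5
  n5 'acccc': b→6
  n6 'accccb': ·  [P0 ends]
  n7 'c': b→18 c→8
  n8 'cc': b→9
  n9 'ccb': a→10
  n10 'ccba': c→11
  n11 'ccbac': ·  [P1 ends]
  n12 'b': c→13
  n13 'bc': c→14
  n14 'bcc': c→15
  n15 'bccc': a→16
  n16 'bccca': c→17
  n17 'bcccac': ·  [P2 ends]
  n18 'cb': c→19
  n19 'cbc': c→20
  n20 'cbcc': a→21
  n21 'cbcca': c→22
  n22 'cbccac': ·  [P3 ends]

Failure links (BFS by depth):
  fail(1) 'a': from fail(0)=0 chase 'a': 0 ⇒ 0;  out=∅∪out(0)=∅
  fail(7) 'c': from fail(0)=0 chase 'c': 0 ⇒ 0;  out=∅∪out(0)=∅
  fail(12) 'b': from fail(0)=0 chase 'b': 0 ⇒ 0;  out=∅∪out(0)=∅
  fail(2) 'ac': from fail(1)=0 chase 'c': 0 ⇒ 7;  out={4}∪out(7)={4}
  fail(8) 'cc': from fail(7)=0 chase 'c': 0 ⇒ 7;  out=∅∪out(7)=∅
  fail(13) 'bc': from fail(12)=0 chase 'c': 0 ⇒ 7;  out=∅∪out(7)=∅
  fail(18) 'cb': from fail(7)=0 chase 'b': 0 ⇒ 12;  out=∅∪out(12)=∅
  fail(3) 'acc': from fail(2)=7 chase 'c': 7 ⇒ 8;  out=∅∪out(8)=∅
  fail(9) 'ccb': from fail(8)=7 chase 'b': 7 ⇒ 18;  out=∅∪out(18)=∅
  fail(14) 'bcc': from fail(13)=7 chase 'c': 7 ⇒ 8;  out=∅∪out(8)=∅
  fail(19) 'cbc': from fail(18)=12 chase 'c': 12 ⇒ 13;  out=∅∪out(13)=∅
  fail(4) 'accc': from fail(3)=8 chase 'c': 8→7 ⇒ 8;  out=∅∪out(8)=∅
  fail(10) 'ccba': from fail(9)=18 chase 'a': 18→12→0 ⇒ 1;  out=∅∪out(1)=∅
  fail(15) 'bccc': from fail(14)=8 chase 'c': 8→7 ⇒ 8;  out=∅∪out(8)=∅
  fail(20) 'cbcc': from fail(19)=13 chase 'c': 13 ⇒ 14;  out=∅∪out(14)=∅
  fail(5) 'acccc': from fail(4)=8 chase 'c': 8→7 ⇒ 8;  out=∅∪out(8)=∅
  fail(11) 'ccbac': from fail(10)=1 chase 'c': 1 ⇒ 2;  out={1}∪out(2)={1,4}
  fail(16) 'bccca': from fail(15)=8 chase 'a': 8→7→0 ⇒ 1;  out=∅∪out(1)=∅
  fail(21) 'cbcca': from fail(20)=14 chase 'a': 14→8→7→0 ⇒ 1;  out=∅∪out(1)=∅
  fail(6) 'accccb': from fail(5)=8 chase 'b': 8 ⇒ 9;  out={0}∪out(9)={0}
  fail(17) 'bcccac': from fail(16)=1 chase 'c': 1 ⇒ 2;  out={2}∪out(2)={2,4}
  fail(22) 'cbccac': from fail(21)=1 chase 'c': 1 ⇒ 2;  out={3}∪out(2)={3,4}

Run:
i=0 'c': node 0→7
i=1 'c': node 7→8
i=2 'c': node 8→8 (via fail)
i=3 'b': node 8→9
i=4 'a': node 9→10
i=5 'c': node 10→11  → match P1@[1:5],P4@[4:5]
i=6 'a': node 11→1 (via fail)
i=7 'c': node 1→2  → match P4@[6:7]
i=8 'c': node 2→3
i=9 'c': node 3→4
i=10 'c': node 4→5
i=11 'b': node 5→6  → match P0@[6:11]
i=12 'a': node 6→10 (via fail)
i=13 'c': node 10→11  → match P1@[9:13],P4@[12:13]
i=14 'a': node 11→1 (via fail)
i=15 'c': node 1→2  → match P4@[14:15]
i=16 'c': node 2→3
i=17 'c': node 3→4
i=18 'c': node 4→5
i=19 'b': node 5→6  → match P0@[14:19]
i=20 'c': node 6→19 (via fail)
i=21 'c': node 19→20
i=22 'a': node 20→21
i=23 'c': node 21→22  → match P3@[18:23],P4@[22:23]
i=24 'c': node 22→3 (via fail)
i=25 'b': node 3→9 (via fail)
i=26 'c': node 9→19 (via fail)
i=27 'a': node 19→1 (via fail)
i=28 'a': node 1→1 (via fail)
i=29 'c': node 1→2  → match P4@[28:29]
i=30 'c': node 2→3
i=31 'c': node 3→4
i=32 'c': node 4→5
i=33 'b': node 5→6  → match P0@[28:33]
i=34 'b': node 6→12 (via fail)
i=35 'a': node 12→1 (via fail)
i=36 'c': node 1→2  → match P4@[35:36]
i=37 'c': node 2→3
i=38 'c': node 3→4
i=39 'c': node 4→5
i=40 'b': node 5→6  → match P0@[35:40]
i=41 'b': node 6→12 (via fail)
i=42 'c': node 12→13
i=43 'c': node 13→14
i=44 'c': node 14→15
i=45 'a': node 15→16
i=46 'c': node 16→17  → match P2@[41:46],P4@[45:46]

Matches: [[5,1],[5,4],[7,4],[11,0],[13,1],[13,4],[15,4],[19,0],[23,3],[23,4],[29,4],[33,0],[36,4],[40,0],[46,2],[46,4]]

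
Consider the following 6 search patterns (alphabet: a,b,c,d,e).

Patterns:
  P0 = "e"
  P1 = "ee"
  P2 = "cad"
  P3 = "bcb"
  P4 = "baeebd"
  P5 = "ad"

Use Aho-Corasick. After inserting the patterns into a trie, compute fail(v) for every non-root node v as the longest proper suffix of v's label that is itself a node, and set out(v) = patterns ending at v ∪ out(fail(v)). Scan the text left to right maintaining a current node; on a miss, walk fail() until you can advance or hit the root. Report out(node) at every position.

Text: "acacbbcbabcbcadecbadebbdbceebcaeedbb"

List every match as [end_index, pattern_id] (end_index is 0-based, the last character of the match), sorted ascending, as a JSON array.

Build automaton:
Trie nodes:
  n0 'ε': a→14 b→6 c→3 e→1
  n1 'e': e→2  [P0 ends]
  n2 'ee': ·  [P1 ends]
  n3 'c': a→4
  n4 'ca': d→5
  n5 'cad': ·  [P2 ends]
  n6 'b': a→9 c→7
  n7 'bc': b→8
  n8 'bcb': ·  [P3 ends]
  n9 'ba': e→10
  n10 'bae': e→11
  n11 'baee': b→12
  n12 'baeeb': d→13
  n13 'baeebd': ·  [P4 ends]
  n14 'a': d→15
  n15 'ad': ·  [P5 ends]

Failure links (BFS by depth):
  fail(1) 'e': from fail(0)=0 chase 'e': 0 ⇒ 0;  out={0}∪out(0)={0}
  fail(3) 'c': from fail(0)=0 chase 'c': 0 ⇒ 0;  out=∅∪out(0)=∅
  fail(6) 'b': from fail(0)=0 chase 'b': 0 ⇒ 0;  out=∅∪out(0)=∅
  fail(14) 'a': from fail(0)=0 chase 'a': 0 ⇒ 0;  out=∅∪out(0)=∅
  fail(2) 'ee': from fail(1)=0 chase 'e': 0 ⇒ 1;  out={1}∪out(1)={0,1}
  fail(4) 'ca': from fail(3)=0 chase 'a': 0 ⇒ 14;  out=∅∪out(14)=∅
  fail(7) 'bc': from fail(6)=0 chase 'c': 0 ⇒ 3;  out=∅∪out(3)=∅
  fail(9) 'ba': from fail(6)=0 chase 'a': 0 ⇒ 14;  out=∅∪out(14)=∅
  fail(15) 'ad': from fail(14)=0 chase 'd': 0 ⇒ 0;  out={5}∪out(0)={5}
  fail(5) 'cad': from fail(4)=14 chase 'd': 14 ⇒ 15;  out={2}∪out(15)={2,5}
  fail(8) 'bcb': from fail(7)=3 chase 'b': 3→0 ⇒ 6;  out={3}∪out(6)={3}
  fail(10) 'bae': from fail(9)=14 chase 'e': 14→0 ⇒ 1;  out=∅∪out(1)={0}
  fail(11) 'baee': from fail(10)=1 chase 'e': 1 ⇒ 2;  out=∅∪out(2)={0,1}
  fail(12) 'baeeb': from fail(11)=2 chase 'b': 2→1→0 ⇒ 6;  out=∅∪out(6)=∅
  fail(13) 'baeebd': from fail(12)=6 chase 'd': 6→0 ⇒ 0;  out={4}∪out(0)={4}

Scan:
[0] read 'a'  n0⇒n14
[1] read 'c'  n14⇒n3 (fail-walked)
[2] read 'a'  n3⇒n4
[3] read 'c'  n4⇒n3 (fail-walked)
[4] read 'b'  n3⇒n6 (fail-walked)
[5] read 'b'  n6⇒n6 (fail-walked)
[6] read 'c'  n6⇒n7
[7] read 'b'  n7⇒n8  emit P3@[5:7]
[8] read 'a'  n8⇒n9 (fail-walked)
[9] read 'b'  n9⇒n6 (fail-walked)
[10] read 'c'  n6⇒n7
[11] read 'b'  n7⇒n8  emit P3@[9:11]
[12] read 'c'  n8⇒n7 (fail-walked)
[13] read 'a'  n7⇒n4 (fail-walked)
[14] read 'd'  n4⇒n5  emit P2@[12:14],P5@[13:14]
[15] read 'e'  n5⇒n1 (fail-walked)  emit P0@[15:15]
[16] read 'c'  n1⇒n3 (fail-walked)
[17] read 'b'  n3⇒n6 (fail-walked)
[18] read 'a'  n6⇒n9
[19] read 'd'  n9⇒n15 (fail-walked)  emit P5@[18:19]
[20] read 'e'  n15⇒n1 (fail-walked)  emit P0@[20:20]
[21] read 'b'  n1⇒n6 (fail-walked)
[22] read 'b'  n6⇒n6 (fail-walked)
[23] read 'd'  n6⇒n0 (fail-walked)
[24] read 'b'  n0⇒n6
[25] read 'c'  n6⇒n7
[26] read 'e'  n7⇒n1 (fail-walked)  emit P0@[26:26]
[27] read 'e'  n1⇒n2  emit P0@[27:27],P1@[26:27]
[28] read 'b'  n2⇒n6 (fail-walked)
[29] read 'c'  n6⇒n7
[30] read 'a'  n7⇒n4 (fail-walked)
[31] read 'e'  n4⇒n1 (fail-walked)  emit P0@[31:31]
[32] read 'e'  n1⇒n2  emit P0@[32:32],P1@[31:32]
[33] read 'd'  n2⇒n0 (fail-walked)
[34] read 'b'  n0⇒n6
[35] read 'b'  n6⇒n6 (fail-walked)

All matches (sorted): [[7,3],[11,3],[14,2],[14,5],[15,0],[19,5],[20,0],[26,0],[27,0],[27,1],[31,0],[32,0],[32,1]]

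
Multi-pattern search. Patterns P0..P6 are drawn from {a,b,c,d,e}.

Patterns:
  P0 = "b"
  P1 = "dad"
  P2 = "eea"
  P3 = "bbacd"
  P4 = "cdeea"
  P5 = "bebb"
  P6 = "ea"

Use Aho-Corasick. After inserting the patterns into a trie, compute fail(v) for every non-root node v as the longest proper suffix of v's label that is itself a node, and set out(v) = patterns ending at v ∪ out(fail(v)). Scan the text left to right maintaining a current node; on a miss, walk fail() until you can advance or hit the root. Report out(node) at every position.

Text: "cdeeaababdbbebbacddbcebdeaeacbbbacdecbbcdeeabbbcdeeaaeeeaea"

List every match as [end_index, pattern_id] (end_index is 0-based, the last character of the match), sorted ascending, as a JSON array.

Build:
Trie nodes:
  n0 'ε': b→1 c→12 d→2 e→5
  n1 'b': b→8 e→17  ←P0
  n2 'd': a→3
  n3 'da': d→4
  n4 'dad': ·  ←P1
  n5 'e': a→20 e→6
  n6 'ee': a→7
  n7 'eea': ·  ←P2
  n8 'bb': a→9
  n9 'bba': c→10
  n10 'bbac': d→11
  n11 'bbacd': ·  ←P3
  n12 'c': d→13
  n13 'cd': e→14
  n14 'cde': e→15
  n15 'cdee': a→16
  n16 'cdeea': ·  ←P4
  n17 'be': b→18
  n18 'beb': b→19
  n19 'bebb': ·  ←P5
  n20 'ea': ·  ←P6

Failure links (BFS by depth):
  fail(1) 'b': from fail(0)=0 chase 'b': 0 ⇒ 0;  out={0}∪out(0)={0}
  fail(2) 'd': from fail(0)=0 chase 'd': 0 ⇒ 0;  out=∅∪out(0)=∅
  fail(5) 'e': from fail(0)=0 chase 'e': 0 ⇒ 0;  out=∅∪out(0)=∅
  fail(12) 'c': from fail(0)=0 chase 'c': 0 ⇒ 0;  out=∅∪out(0)=∅
  fail(3) 'da': from fail(2)=0 chase 'a': 0 ⇒ 0;  out=∅∪out(0)=∅
  fail(6) 'ee': from fail(5)=0 chase 'e': 0 ⇒ 5;  out=∅∪out(5)=∅
  fail(8) 'bb': from fail(1)=0 chase 'b': 0 ⇒ 1;  out=∅∪out(1)={0}
  fail(13) 'cd': from fail(12)=0 chase 'd': 0 ⇒ 2;  out=∅∪out(2)=∅
  fail(17) 'be': from fail(1)=0 chase 'e': 0 ⇒ 5;  out=∅∪out(5)=∅
  fail(20) 'ea': from fail(5)=0 chase 'a': 0 ⇒ 0;  out={6}∪out(0)={6}
  fail(4) 'dad': from fail(3)=0 chase 'd': 0 ⇒ 2;  out={1}∪out(2)={1}
  fail(7) 'eea': from fail(6)=5 chase 'a': 5 ⇒ 20;  out={2}∪out(20)={2,6}
  fail(9) 'bba': from fail(8)=1 chase 'a': 1→0 ⇒ 0;  out=∅∪out(0)=∅
  fail(14) 'cde': from fail(13)=2 chase 'e': 2→0 ⇒ 5;  out=∅∪out(5)=∅
  fail(18) 'beb': from fail(17)=5 chase 'b': 5→0 ⇒ 1;  out=∅∪out(1)={0}
  fail(10) 'bbac': from fail(9)=0 chase 'c': 0 ⇒ 12;  out=∅∪out(12)=∅
  fail(15) 'cdee': from fail(14)=5 chase 'e': 5 ⇒ 6;  out=∅∪out(6)=∅
  fail(19) 'bebb': from fail(18)=1 chase 'b': 1 ⇒ 8;  out={5}∪out(8)={0,5}
  fail(11) 'bbacd': from fail(10)=12 chase 'd': 12 ⇒ 13;  out={3}∪out(13)={3}
  fail(16) 'cdeea': from fail(15)=6 chase 'a': 6 ⇒ 7;  out={4}∪out(7)={2,4,6}

Scan:
[0] read 'c'  n0⇒n12
[1] read 'd'  n12⇒n13
[2] read 'e'  n13⇒n14
[3] read 'e'  n14⇒n15
[4] read 'a'  n15⇒n16  → match P2@[2:4],P4@[0:4],P6@[3:4]
[5] read 'a'  n16⇒n0 (fail-walked)
[6] read 'b'  n0⇒n1  → match P0@[6:6]
[7] read 'a'  n1⇒n0 (fail-walked)
[8] read 'b'  n0⇒n1  → match P0@[8:8]
[9] read 'd'  n1⇒n2 (fail-walked)
[10] read 'b'  n2⇒n1 (fail-walked)  → match P0@[10:10]
[11] read 'b'  n1⇒n8  → match P0@[11:11]
[12] read 'e'  n8⇒n17 (fail-walked)
[13] read 'b'  n17⇒n18  → match P0@[13:13]
[14] read 'b'  n18⇒n19  → match P0@[14:14],P5@[11:14]
[15] read 'a'  n19⇒n9 (fail-walked)
[16] read 'c'  n9⇒n10
[17] read 'd'  n10⇒n11  → match P3@[13:17]
[18] read 'd'  n11⇒n2 (fail-walked)
[19] read 'b'  n2⇒n1 (fail-walked)  → match P0@[19:19]
[20] read 'c'  n1⇒n12 (fail-walked)
[21] read 'e'  n12⇒n5 (fail-walked)
[22] read 'b'  n5⇒n1 (fail-walked)  → match P0@[22:22]
[23] read 'd'  n1⇒n2 (fail-walked)
[24] read 'e'  n2⇒n5 (fail-walked)
[25] read 'a'  n5⇒n20  → match P6@[24:25]
[26] read 'e'  n20⇒n5 (fail-walked)
[27] read 'a'  n5⇒n20  → match P6@[26:27]
[28] read 'c'  n20⇒n12 (fail-walked)
[29] read 'b'  n12⇒n1 (fail-walked)  → match P0@[29:29]
[30] read 'b'  n1⇒n8  → match P0@[30:30]
[31] read 'b'  n8⇒n8 (fail-walked)  → match P0@[31:31]
[32] read 'a'  n8⇒n9
[33] read 'c'  n9⇒n10
[34] read 'd'  n10⇒n11  → match P3@[30:34]
[35] read 'e'  n11⇒n14 (fail-walked)
[36] read 'c'  n14⇒n12 (fail-walked)
[37] read 'b'  n12⇒n1 (fail-walked)  → match P0@[37:37]
[38] read 'b'  n1⇒n8  → match P0@[38:38]
[39] read 'c'  n8⇒n12 (fail-walked)
[40] read 'd'  n12⇒n13
[41] read 'e'  n13⇒n14
[42] read 'e'  n14⇒n15
[43] read 'a'  n15⇒n16  → match P2@[41:43],P4@[39:43],P6@[42:43]
[44] read 'b'  n16⇒n1 (fail-walked)  → match P0@[44:44]
[45] read 'b'  n1⇒n8  → match P0@[45:45]
[46] read 'b'  n8⇒n8 (fail-walked)  → match P0@[46:46]
[47] read 'c'  n8⇒n12 (fail-walked)
[48] read 'd'  n12⇒n13
[49] read 'e'  n13⇒n14
[50] read 'e'  n14⇒n15
[51] read 'a'  n15⇒n16  → match P2@[49:51],P4@[47:51],P6@[50:51]
[52] read 'a'  n16⇒n0 (fail-walked)
[53] read 'e'  n0⇒n5
[54] read 'e'  n5⇒n6
[55] read 'e'  n6⇒n6 (fail-walked)
[56] read 'a'  n6⇒n7  → match P2@[54:56],P6@[55:56]
[57] read 'e'  n7⇒n5 (fail-walked)
[58] read 'a'  n5⇒n20  → match P6@[57:58]

Matches: [[4,2],[4,4],[4,6],[6,0],[8,0],[10,0],[11,0],[13,0],[14,0],[14,5],[17,3],[19,0],[22,0],[25,6],[27,6],[29,0],[30,0],[31,0],[34,3],[37,0],[38,0],[43,2],[43,4],[43,6],[44,0],[45,0],[46,0],[51,2],[51,4],[51,6],[56,2],[56,6],[58,6]]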